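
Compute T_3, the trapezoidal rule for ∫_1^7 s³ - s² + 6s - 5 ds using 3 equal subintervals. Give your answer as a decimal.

Δs = (7 − 1)/3 = 2.
f(1) = 1, f(3) = 31, f(5) = 125, f(7) = 331.
T_3 = (Δs/2)·[f(s_0) + 2f(s_1) + 2f(s_2) + f(s_3)].
Sum = 644.

644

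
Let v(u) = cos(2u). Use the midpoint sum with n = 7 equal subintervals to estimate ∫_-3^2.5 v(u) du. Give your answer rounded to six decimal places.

-0.687784

Δu = (2.5 − (-3))/7 = 11/14.
Midpoints: -73/28, -51/28, -29/28, -0.25, 15/28, 37/28, 59/28.
v(-73/28) ≈ 0.481089, v(-51/28) ≈ -0.876976, v(-29/28) ≈ -0.479980, v(-0.25) ≈ 0.877583, v(15/28) ≈ 0.478871, v(37/28) ≈ -0.878188, v(59/28) ≈ -0.477760.
Sum = Δu · [v(-73/28) + v(-51/28) + v(-29/28) + ...].
Sum ≈ -0.687784.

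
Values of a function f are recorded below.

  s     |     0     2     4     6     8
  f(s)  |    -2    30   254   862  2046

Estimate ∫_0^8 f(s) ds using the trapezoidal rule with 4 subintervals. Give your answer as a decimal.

Δs = 2.
T_4 = (2/2)·[(-2) + 2·30 + 2·254 + 2·862 + 2046] = 4336.

4336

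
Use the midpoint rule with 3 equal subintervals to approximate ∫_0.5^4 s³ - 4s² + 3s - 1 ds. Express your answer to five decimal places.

Δs = (4 − 0.5)/3 = 7/6.
Midpoints: 13/12, 2.25, 41/12.
f(13/12) = -2027/1728, f(2.25) = -3.109375, f(41/12) = 4217/1728.
Sum = Δs · [f(13/12) + f(2.25) + f(41/12)].
Sum ≈ -2.14902.

-2.14902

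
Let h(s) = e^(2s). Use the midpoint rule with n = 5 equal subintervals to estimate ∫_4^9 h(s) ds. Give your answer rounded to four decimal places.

27934360.7437

Δs = (9 − 4)/5 = 1.
Midpoints: 4.5, 5.5, 6.5, 7.5, 8.5.
h(4.5) ≈ 8103.0839, h(5.5) ≈ 59874.1417, h(6.5) ≈ 442413.3920, h(7.5) ≈ 3269017.3725, h(8.5) ≈ 24154952.7536.
Sum = Δs · [h(4.5) + h(5.5) + h(6.5) + h(7.5) + h(8.5)].
Sum ≈ 27934360.7437.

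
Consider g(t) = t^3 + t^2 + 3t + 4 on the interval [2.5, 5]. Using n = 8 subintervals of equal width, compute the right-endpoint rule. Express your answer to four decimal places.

242.7576

Δt = (5 − 2.5)/8 = 0.3125.
Right endpoints: 2.8125, 3.125, 3.4375, 3.75, 4.0625, 4.375, 4.6875, 5.
g(2.8125) = 174469/4096, g(3.125) = 27473/512, g(3.4375) = 273399/4096, g(3.75) = 82.046875, g(4.0625) = 408529/4096, g(4.375) = 61443/512, g(4.6875) = 585859/4096, g(5) = 169.
Sum = Δt · [g(2.8125) + g(3.125) + g(3.4375) + ...].
Sum ≈ 242.7576.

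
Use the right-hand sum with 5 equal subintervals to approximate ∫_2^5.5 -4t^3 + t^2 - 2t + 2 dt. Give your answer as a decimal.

Δt = (5.5 − 2)/5 = 0.7.
Right endpoints: 2.7, 3.4, 4.1, 4.8, 5.5.
f(2.7) = -74.842, f(3.4) = -150.456, f(4.1) = -265.074, f(4.8) = -426.928, f(5.5) = -644.25.
Sum = Δt · [f(2.7) + f(3.4) + f(4.1) + f(4.8) + f(5.5)].
Sum = -1093.085.

-1093.085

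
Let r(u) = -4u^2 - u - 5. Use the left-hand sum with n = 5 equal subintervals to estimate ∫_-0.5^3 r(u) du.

-45.71

Δu = (3 − (-0.5))/5 = 0.7.
Left endpoints: -0.5, 0.2, 0.9, 1.6, 2.3.
r(-0.5) = -5.5, r(0.2) = -5.36, r(0.9) = -9.14, r(1.6) = -16.84, r(2.3) = -28.46.
Sum = Δu · [r(-0.5) + r(0.2) + r(0.9) + r(1.6) + r(2.3)].
Sum = -45.71.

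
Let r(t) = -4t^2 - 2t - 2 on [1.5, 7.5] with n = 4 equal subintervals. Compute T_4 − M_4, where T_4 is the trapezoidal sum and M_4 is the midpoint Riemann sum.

T_4 = -633.
M_4 = -619.5.
T_4 − M_4 = -13.5.

-13.5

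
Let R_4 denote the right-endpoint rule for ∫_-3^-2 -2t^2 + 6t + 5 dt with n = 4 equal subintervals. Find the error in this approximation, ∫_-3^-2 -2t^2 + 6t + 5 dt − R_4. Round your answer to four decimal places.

-1.9792

Exact integral: ∫_-3^-2 f(t) dt ≈ -22.666667.
R_4 = -20.6875.
Error ≈ -22.666667 − (-20.6875) ≈ -1.9792.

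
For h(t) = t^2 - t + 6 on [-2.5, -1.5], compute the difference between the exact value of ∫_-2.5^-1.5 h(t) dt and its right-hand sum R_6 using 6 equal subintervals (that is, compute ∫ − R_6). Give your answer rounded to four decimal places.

Exact integral: ∫_-2.5^-1.5 h(t) dt ≈ 12.083333.
R_6 ≈ 11.671296.
Error ≈ 12.083333 − 11.671296 ≈ 0.4120.

0.4120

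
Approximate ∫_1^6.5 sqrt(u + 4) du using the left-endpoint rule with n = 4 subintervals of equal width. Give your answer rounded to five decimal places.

14.52768

Δu = (6.5 − 1)/4 = 1.375.
Left endpoints: 1, 2.375, 3.75, 5.125.
f(1) ≈ 2.23607, f(2.375) ≈ 2.52488, f(3.75) ≈ 2.78388, f(5.125) ≈ 3.02076.
Sum = Δu · [f(1) + f(2.375) + f(3.75) + f(5.125)].
Sum ≈ 14.52768.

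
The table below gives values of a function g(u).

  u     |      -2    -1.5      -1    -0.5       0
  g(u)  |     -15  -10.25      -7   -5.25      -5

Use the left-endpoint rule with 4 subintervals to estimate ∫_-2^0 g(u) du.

-18.75

Δu = 0.5.
Sum = 0.5·[(-15) + (-10.25) + (-7) + (-5.25)] = -18.75.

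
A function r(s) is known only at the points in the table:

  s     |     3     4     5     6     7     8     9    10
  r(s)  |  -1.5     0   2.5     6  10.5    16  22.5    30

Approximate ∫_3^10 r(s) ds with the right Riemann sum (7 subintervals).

Δs = 1.
Sum = 1·[0 + 2.5 + 6 + 10.5 + 16 + 22.5 + 30] = 87.5.

87.5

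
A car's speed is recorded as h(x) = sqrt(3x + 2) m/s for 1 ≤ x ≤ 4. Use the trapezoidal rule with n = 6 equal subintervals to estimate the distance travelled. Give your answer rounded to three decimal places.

Δx = (4 − 1)/6 = 0.5.
h(1) ≈ 2.236, h(1.5) ≈ 2.550, h(2) ≈ 2.828, h(2.5) ≈ 3.082, h(3) ≈ 3.317, h(3.5) ≈ 3.536, h(4) ≈ 3.742.
T_6 = (Δx/2)·[h(x_0) + 2h(x_1) + ... + 2h(x_{5}) + h(x_6)].
Sum ≈ 9.151.

9.151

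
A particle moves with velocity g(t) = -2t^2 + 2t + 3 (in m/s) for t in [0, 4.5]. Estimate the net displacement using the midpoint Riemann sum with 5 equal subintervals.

-26.3925

Δt = (4.5 − 0)/5 = 0.9.
Midpoints: 0.45, 1.35, 2.25, 3.15, 4.05.
g(0.45) = 3.495, g(1.35) = 2.055, g(2.25) = -2.625, g(3.15) = -10.545, g(4.05) = -21.705.
Sum = Δt · [g(0.45) + g(1.35) + g(2.25) + g(3.15) + g(4.05)].
Sum = -26.3925.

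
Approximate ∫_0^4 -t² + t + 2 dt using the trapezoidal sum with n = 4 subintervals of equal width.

-6

Δt = (4 − 0)/4 = 1.
f(0) = 2, f(1) = 2, f(2) = 0, f(3) = -4, f(4) = -10.
T_4 = (Δt/2)·[f(t_0) + 2f(t_1) + 2f(t_2) + 2f(t_3) + f(t_4)].
Sum = -6.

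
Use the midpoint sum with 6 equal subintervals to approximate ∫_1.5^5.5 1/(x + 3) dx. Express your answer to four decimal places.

Δx = (5.5 − 1.5)/6 = 2/3.
Midpoints: 11/6, 2.5, 19/6, 23/6, 4.5, 31/6.
f(11/6) = 6/29, f(2.5) = 2/11, f(19/6) = 6/37, f(23/6) = 6/41, f(4.5) = 2/15, f(31/6) = 6/49.
Sum = Δx · [f(11/6) + f(2.5) + f(19/6) + ...].
Sum ≈ 0.6353.

0.6353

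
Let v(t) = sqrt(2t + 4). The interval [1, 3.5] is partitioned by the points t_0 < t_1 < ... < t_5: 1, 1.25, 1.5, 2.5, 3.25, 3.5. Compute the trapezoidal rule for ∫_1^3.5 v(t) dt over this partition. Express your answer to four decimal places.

7.2569

Subinterval widths: 0.25, 0.25, 1, 0.75, 0.25.
v(1) ≈ 2.4495, v(1.25) ≈ 2.5495, v(1.5) ≈ 2.6458, v(2.5) ≈ 3.0000, v(3.25) ≈ 3.2404, v(3.5) ≈ 3.3166.
On each subinterval the trapezoid contributes (Δt_i/2)·[v(t_{i-1}) + v(t_i)].
Sum ≈ 7.2569.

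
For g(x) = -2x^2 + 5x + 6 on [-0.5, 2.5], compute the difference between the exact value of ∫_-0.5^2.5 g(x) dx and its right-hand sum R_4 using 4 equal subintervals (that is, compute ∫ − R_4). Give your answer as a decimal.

-0.5625

Exact integral: ∫_-0.5^2.5 g(x) dx = 22.5.
R_4 = 23.0625.
Error = 22.5 − 23.0625 = -0.5625.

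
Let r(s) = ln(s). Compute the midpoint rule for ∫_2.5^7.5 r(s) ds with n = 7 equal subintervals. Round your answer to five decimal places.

7.82668

Δs = (7.5 − 2.5)/7 = 5/7.
Midpoints: 20/7, 25/7, 30/7, 5, 40/7, 45/7, 50/7.
r(20/7) ≈ 1.04982, r(25/7) ≈ 1.27297, r(30/7) ≈ 1.45529, r(5) ≈ 1.60944, r(40/7) ≈ 1.74297, r(45/7) ≈ 1.86075, r(50/7) ≈ 1.96611.
Sum = Δs · [r(20/7) + r(25/7) + r(30/7) + ...].
Sum ≈ 7.82668.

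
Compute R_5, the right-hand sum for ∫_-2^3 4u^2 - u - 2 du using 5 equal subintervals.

Δu = (3 − (-2))/5 = 1.
Right endpoints: -1, 0, 1, 2, 3.
f(-1) = 3, f(0) = -2, f(1) = 1, f(2) = 12, f(3) = 31.
Sum = Δu · [f(-1) + f(0) + f(1) + f(2) + f(3)].
Sum = 45.

45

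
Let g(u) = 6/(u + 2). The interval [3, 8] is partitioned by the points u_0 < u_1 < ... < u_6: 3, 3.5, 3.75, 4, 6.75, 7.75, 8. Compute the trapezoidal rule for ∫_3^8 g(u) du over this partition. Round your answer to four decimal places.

4.2153

Subinterval widths: 0.5, 0.25, 0.25, 2.75, 1, 0.25.
g(3) = 1.2, g(3.5) = 12/11, g(3.75) = 24/23, g(4) = 1, g(6.75) = 24/35, g(7.75) = 8/13, g(8) = 0.6.
On each subinterval the trapezoid contributes (Δu_i/2)·[g(u_{i-1}) + g(u_i)].
Sum ≈ 4.2153.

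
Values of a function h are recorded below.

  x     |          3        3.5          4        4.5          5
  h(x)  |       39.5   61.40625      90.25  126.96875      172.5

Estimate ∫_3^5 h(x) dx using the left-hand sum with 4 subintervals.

159.0625

Δx = 0.5.
Sum = 0.5·[39.5 + 61.40625 + 90.25 + 126.96875] = 159.0625.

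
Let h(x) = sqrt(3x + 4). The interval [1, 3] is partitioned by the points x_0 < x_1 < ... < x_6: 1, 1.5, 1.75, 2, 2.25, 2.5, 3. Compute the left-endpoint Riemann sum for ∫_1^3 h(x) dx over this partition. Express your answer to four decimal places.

Subinterval widths: 0.5, 0.25, 0.25, 0.25, 0.25, 0.5.
Left endpoints: 1, 1.5, 1.75, 2, 2.25, 2.5.
h(1) ≈ 2.6458, h(1.5) ≈ 2.9155, h(1.75) ≈ 3.0414, h(2) ≈ 3.1623, h(2.25) ≈ 3.2787, h(2.5) ≈ 3.3912.
Sum = Σ Δx_i · h(x_i).
Sum ≈ 6.1179.

6.1179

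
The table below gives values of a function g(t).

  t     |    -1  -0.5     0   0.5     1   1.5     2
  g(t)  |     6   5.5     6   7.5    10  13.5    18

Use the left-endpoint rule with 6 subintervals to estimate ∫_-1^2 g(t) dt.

Δt = 0.5.
Sum = 0.5·[6 + 5.5 + 6 + 7.5 + 10 + 13.5] = 24.25.

24.25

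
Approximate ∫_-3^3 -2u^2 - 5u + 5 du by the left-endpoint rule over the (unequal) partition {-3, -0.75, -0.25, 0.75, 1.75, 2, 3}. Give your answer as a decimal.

Subinterval widths: 2.25, 0.5, 1, 1, 0.25, 1.
Left endpoints: -3, -0.75, -0.25, 0.75, 1.75, 2.
f(-3) = 2, f(-0.75) = 7.625, f(-0.25) = 6.125, f(0.75) = 0.125, f(1.75) = -9.875, f(2) = -13.
Sum = Σ Δu_i · f(u_i).
Sum = -0.90625.

-0.90625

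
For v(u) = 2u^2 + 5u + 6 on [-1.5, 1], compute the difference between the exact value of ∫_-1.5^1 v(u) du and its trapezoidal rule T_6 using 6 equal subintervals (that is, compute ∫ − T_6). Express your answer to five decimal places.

Exact integral: ∫_-1.5^1 v(u) du ≈ 14.7916667.
T_6 ≈ 14.9363426.
Error ≈ 14.7916667 − 14.9363426 ≈ -0.14468.

-0.14468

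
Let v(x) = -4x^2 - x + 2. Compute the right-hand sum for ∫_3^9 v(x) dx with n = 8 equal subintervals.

Δx = (9 − 3)/8 = 0.75.
Right endpoints: 3.75, 4.5, 5.25, 6, 6.75, 7.5, 8.25, 9.
v(3.75) = -58, v(4.5) = -83.5, v(5.25) = -113.5, v(6) = -148, v(6.75) = -187, v(7.5) = -230.5, v(8.25) = -278.5, v(9) = -331.
Sum = Δx · [v(3.75) + v(4.5) + v(5.25) + ...].
Sum = -1072.5.

-1072.5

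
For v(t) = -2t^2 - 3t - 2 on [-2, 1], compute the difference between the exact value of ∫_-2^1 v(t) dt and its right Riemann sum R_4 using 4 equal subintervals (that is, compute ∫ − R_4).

1.6875

Exact integral: ∫_-2^1 v(t) dt = -7.5.
R_4 = -9.1875.
Error = -7.5 − (-9.1875) = 1.6875.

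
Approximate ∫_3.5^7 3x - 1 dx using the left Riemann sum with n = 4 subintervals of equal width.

Δx = (7 − 3.5)/4 = 0.875.
Left endpoints: 3.5, 4.375, 5.25, 6.125.
f(3.5) = 9.5, f(4.375) = 12.125, f(5.25) = 14.75, f(6.125) = 17.375.
Sum = Δx · [f(3.5) + f(4.375) + f(5.25) + f(6.125)].
Sum = 47.03125.

47.03125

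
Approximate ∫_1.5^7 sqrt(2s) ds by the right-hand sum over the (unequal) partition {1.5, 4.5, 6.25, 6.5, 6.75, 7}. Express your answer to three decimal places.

Subinterval widths: 3, 1.75, 0.25, 0.25, 0.25.
Right endpoints: 4.5, 6.25, 6.5, 6.75, 7.
f(4.5) ≈ 3.000, f(6.25) ≈ 3.536, f(6.5) ≈ 3.606, f(6.75) ≈ 3.674, f(7) ≈ 3.742.
Sum = Σ Δs_i · f(s_i).
Sum ≈ 17.943.

17.943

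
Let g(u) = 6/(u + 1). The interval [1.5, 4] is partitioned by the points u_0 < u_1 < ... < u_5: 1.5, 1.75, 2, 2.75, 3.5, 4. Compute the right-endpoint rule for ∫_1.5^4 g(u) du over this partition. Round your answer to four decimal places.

Subinterval widths: 0.25, 0.25, 0.75, 0.75, 0.5.
Right endpoints: 1.75, 2, 2.75, 3.5, 4.
g(1.75) = 24/11, g(2) = 2, g(2.75) = 1.6, g(3.5) = 4/3, g(4) = 1.2.
Sum = Σ Δu_i · g(u_i).
Sum ≈ 3.8455.

3.8455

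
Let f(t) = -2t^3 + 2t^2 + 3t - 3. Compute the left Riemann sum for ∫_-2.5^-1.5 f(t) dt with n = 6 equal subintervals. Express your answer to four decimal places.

18.6898

Δt = (-1.5 − (-2.5))/6 = 1/6.
Left endpoints: -2.5, -7/3, -13/6, -2, -11/6, -5/3.
f(-2.5) = 33.25, f(-7/3) = 710/27, f(-13/6) = 2185/108, f(-2) = 15, f(-11/6) = 1139/108, f(-5/3) = 184/27.
Sum = Δt · [f(-2.5) + f(-7/3) + f(-13/6) + ...].
Sum ≈ 18.6898.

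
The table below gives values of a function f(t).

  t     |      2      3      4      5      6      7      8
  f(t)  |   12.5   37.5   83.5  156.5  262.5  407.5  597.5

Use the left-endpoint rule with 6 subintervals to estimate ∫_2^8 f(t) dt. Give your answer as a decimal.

Δt = 1.
Sum = 1·[12.5 + 37.5 + 83.5 + 156.5 + 262.5 + 407.5] = 960.

960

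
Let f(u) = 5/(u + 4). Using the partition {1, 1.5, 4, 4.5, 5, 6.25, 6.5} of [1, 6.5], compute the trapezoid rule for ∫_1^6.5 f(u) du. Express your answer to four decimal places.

3.7567

Subinterval widths: 0.5, 2.5, 0.5, 0.5, 1.25, 0.25.
f(1) = 1, f(1.5) = 10/11, f(4) = 0.625, f(4.5) = 10/17, f(5) = 5/9, f(6.25) = 20/41, f(6.5) = 10/21.
On each subinterval the trapezoid contributes (Δu_i/2)·[f(u_{i-1}) + f(u_i)].
Sum ≈ 3.7567.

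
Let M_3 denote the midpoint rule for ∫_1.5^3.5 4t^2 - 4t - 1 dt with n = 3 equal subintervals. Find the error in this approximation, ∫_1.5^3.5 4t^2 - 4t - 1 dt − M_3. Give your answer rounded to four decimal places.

0.2963

Exact integral: ∫_1.5^3.5 f(t) dt ≈ 30.666667.
M_3 ≈ 30.370370.
Error ≈ 30.666667 − 30.370370 ≈ 0.2963.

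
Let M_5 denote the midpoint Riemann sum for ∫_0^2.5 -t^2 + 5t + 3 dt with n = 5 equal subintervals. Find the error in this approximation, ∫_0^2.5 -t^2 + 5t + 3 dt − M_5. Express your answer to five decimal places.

Exact integral: ∫_0^2.5 f(t) dt ≈ 17.9166667.
M_5 = 17.96875.
Error ≈ 17.9166667 − 17.96875 ≈ -0.05208.

-0.05208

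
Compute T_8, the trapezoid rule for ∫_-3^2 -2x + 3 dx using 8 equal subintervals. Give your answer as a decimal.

Δx = (2 − (-3))/8 = 0.625.
f(-3) = 9, f(-2.375) = 7.75, f(-1.75) = 6.5, f(-1.125) = 5.25, f(-0.5) = 4, f(0.125) = 2.75, f(0.75) = 1.5, f(1.375) = 0.25, f(2) = -1.
T_8 = (Δx/2)·[f(x_0) + 2f(x_1) + ... + 2f(x_{7}) + f(x_8)].
Sum = 20.

20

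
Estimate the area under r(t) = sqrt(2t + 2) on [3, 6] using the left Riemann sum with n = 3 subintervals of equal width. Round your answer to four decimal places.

9.4548

Δt = (6 − 3)/3 = 1.
Left endpoints: 3, 4, 5.
r(3) ≈ 2.8284, r(4) ≈ 3.1623, r(5) ≈ 3.4641.
Sum = Δt · [r(3) + r(4) + r(5)].
Sum ≈ 9.4548.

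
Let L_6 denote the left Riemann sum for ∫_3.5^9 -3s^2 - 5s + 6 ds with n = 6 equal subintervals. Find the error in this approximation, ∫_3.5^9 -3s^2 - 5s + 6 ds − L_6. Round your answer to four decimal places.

Exact integral: ∫_3.5^9 f(s) ds = -825.
L_6 ≈ -720.175347.
Error ≈ -825 − (-720.175347) ≈ -104.8247.

-104.8247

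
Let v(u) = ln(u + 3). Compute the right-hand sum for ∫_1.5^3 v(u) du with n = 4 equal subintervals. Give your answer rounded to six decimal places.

Δu = (3 − 1.5)/4 = 0.375.
Right endpoints: 1.875, 2.25, 2.625, 3.
v(1.875) ≈ 1.584120, v(2.25) ≈ 1.658228, v(2.625) ≈ 1.727221, v(3) ≈ 1.791759.
Sum = Δu · [v(1.875) + v(2.25) + v(2.625) + v(3)].
Sum ≈ 2.535498.

2.535498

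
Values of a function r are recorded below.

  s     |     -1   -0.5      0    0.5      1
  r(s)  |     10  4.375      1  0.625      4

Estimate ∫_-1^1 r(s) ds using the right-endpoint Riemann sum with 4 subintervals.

5

Δs = 0.5.
Sum = 0.5·[4.375 + 1 + 0.625 + 4] = 5.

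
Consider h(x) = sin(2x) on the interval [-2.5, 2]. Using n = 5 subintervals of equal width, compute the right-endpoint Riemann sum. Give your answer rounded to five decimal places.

-0.43737

Δx = (2 − (-2.5))/5 = 0.9.
Right endpoints: -1.6, -0.7, 0.2, 1.1, 2.
h(-1.6) ≈ 0.05837, h(-0.7) ≈ -0.98545, h(0.2) ≈ 0.38942, h(1.1) ≈ 0.80850, h(2) ≈ -0.75680.
Sum = Δx · [h(-1.6) + h(-0.7) + h(0.2) + h(1.1) + h(2)].
Sum ≈ -0.43737.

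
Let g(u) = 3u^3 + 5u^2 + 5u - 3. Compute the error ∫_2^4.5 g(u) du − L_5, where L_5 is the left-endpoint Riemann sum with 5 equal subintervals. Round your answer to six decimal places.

82.213542

Exact integral: ∫_2^4.5 g(u) du ≈ 467.21354167.
L_5 = 385.
Error ≈ 467.21354167 − 385 ≈ 82.213542.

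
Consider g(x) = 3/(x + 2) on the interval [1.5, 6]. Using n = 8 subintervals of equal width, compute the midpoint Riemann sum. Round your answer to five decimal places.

Δx = (6 − 1.5)/8 = 0.5625.
Midpoints: 1.78125, 2.34375, 2.90625, 3.46875, 4.03125, 4.59375, 5.15625, 5.71875.
g(1.78125) = 96/121, g(2.34375) = 96/139, g(2.90625) = 96/157, g(3.46875) = 96/175, g(4.03125) = 96/193, g(4.59375) = 96/211, g(5.15625) = 96/229, g(5.71875) = 96/247.
Sum = Δx · [g(1.78125) + g(2.34375) + g(2.90625) + ...].
Sum ≈ 2.47744.

2.47744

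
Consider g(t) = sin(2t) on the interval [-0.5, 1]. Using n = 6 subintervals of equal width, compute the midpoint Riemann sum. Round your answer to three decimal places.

Δt = (1 − (-0.5))/6 = 0.25.
Midpoints: -0.375, -0.125, 0.125, 0.375, 0.625, 0.875.
g(-0.375) ≈ -0.682, g(-0.125) ≈ -0.247, g(0.125) ≈ 0.247, g(0.375) ≈ 0.682, g(0.625) ≈ 0.949, g(0.875) ≈ 0.984.
Sum = Δt · [g(-0.375) + g(-0.125) + g(0.125) + ...].
Sum ≈ 0.483.

0.483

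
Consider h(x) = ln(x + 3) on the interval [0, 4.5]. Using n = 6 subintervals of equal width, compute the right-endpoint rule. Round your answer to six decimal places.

7.650200

Δx = (4.5 − 0)/6 = 0.75.
Right endpoints: 0.75, 1.5, 2.25, 3, 3.75, 4.5.
h(0.75) ≈ 1.321756, h(1.5) ≈ 1.504077, h(2.25) ≈ 1.658228, h(3) ≈ 1.791759, h(3.75) ≈ 1.909543, h(4.5) ≈ 2.014903.
Sum = Δx · [h(0.75) + h(1.5) + h(2.25) + ...].
Sum ≈ 7.650200.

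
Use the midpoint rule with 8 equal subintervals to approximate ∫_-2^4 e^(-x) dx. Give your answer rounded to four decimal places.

Δx = (4 − (-2))/8 = 0.75.
Midpoints: -1.625, -0.875, -0.125, 0.625, 1.375, 2.125, 2.875, 3.625.
f(-1.625) ≈ 5.0784, f(-0.875) ≈ 2.3989, f(-0.125) ≈ 1.1331, f(0.625) ≈ 0.5353, f(1.375) ≈ 0.2528, f(2.125) ≈ 0.1194, f(2.875) ≈ 0.0564, f(3.625) ≈ 0.0266.
Sum = Δx · [f(-1.625) + f(-0.875) + f(-0.125) + ...].
Sum ≈ 7.2008.

7.2008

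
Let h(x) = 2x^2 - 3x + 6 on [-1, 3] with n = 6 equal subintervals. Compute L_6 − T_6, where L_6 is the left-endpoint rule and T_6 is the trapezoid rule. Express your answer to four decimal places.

-1.3333

L_6 ≈ 29.925926.
T_6 ≈ 31.259259.
L_6 − T_6 ≈ -1.3333.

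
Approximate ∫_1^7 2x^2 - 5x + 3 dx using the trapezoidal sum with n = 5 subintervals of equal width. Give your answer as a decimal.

Δx = (7 − 1)/5 = 1.2.
f(1) = 0, f(2.2) = 1.68, f(3.4) = 9.12, f(4.6) = 22.32, f(5.8) = 41.28, f(7) = 66.
T_5 = (Δx/2)·[f(x_0) + 2f(x_1) + ... + 2f(x_{4}) + f(x_5)].
Sum = 128.88.

128.88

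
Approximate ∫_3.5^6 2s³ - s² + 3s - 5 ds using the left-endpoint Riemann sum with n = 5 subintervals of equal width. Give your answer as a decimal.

Δs = (6 − 3.5)/5 = 0.5.
Left endpoints: 3.5, 4, 4.5, 5, 5.5.
f(3.5) = 79, f(4) = 119, f(4.5) = 170.5, f(5) = 235, f(5.5) = 314.
Sum = Δs · [f(3.5) + f(4) + f(4.5) + f(5) + f(5.5)].
Sum = 458.75.

458.75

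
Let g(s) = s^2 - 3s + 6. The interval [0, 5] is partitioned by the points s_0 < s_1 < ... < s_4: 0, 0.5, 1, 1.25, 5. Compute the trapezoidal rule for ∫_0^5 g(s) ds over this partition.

Subinterval widths: 0.5, 0.5, 0.25, 3.75.
g(0) = 6, g(0.5) = 4.75, g(1) = 4, g(1.25) = 3.8125, g(5) = 16.
On each subinterval the trapezoid contributes (Δs_i/2)·[g(s_{i-1}) + g(s_i)].
Sum = 43.

43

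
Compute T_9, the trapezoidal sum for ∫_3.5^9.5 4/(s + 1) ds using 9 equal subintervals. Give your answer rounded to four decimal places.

3.3951

Δs = (9.5 − 3.5)/9 = 2/3.
f(3.5) = 8/9, f(25/6) = 24/31, f(29/6) = 24/35, f(5.5) = 8/13, f(37/6) = 24/43, f(41/6) = 24/47, f(7.5) = 8/17, f(49/6) = 24/55, f(53/6) = 24/59, f(9.5) = 8/21.
T_9 = (Δs/2)·[f(s_0) + 2f(s_1) + ... + 2f(s_{8}) + f(s_9)].
Sum ≈ 3.3951.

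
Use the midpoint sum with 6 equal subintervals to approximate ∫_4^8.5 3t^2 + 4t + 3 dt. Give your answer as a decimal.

675.4921875

Δt = (8.5 − 4)/6 = 0.75.
Midpoints: 4.375, 5.125, 5.875, 6.625, 7.375, 8.125.
f(4.375) = 77.921875, f(5.125) = 102.296875, f(5.875) = 130.046875, f(6.625) = 161.171875, f(7.375) = 195.671875, f(8.125) = 233.546875.
Sum = Δt · [f(4.375) + f(5.125) + f(5.875) + ...].
Sum = 675.4921875.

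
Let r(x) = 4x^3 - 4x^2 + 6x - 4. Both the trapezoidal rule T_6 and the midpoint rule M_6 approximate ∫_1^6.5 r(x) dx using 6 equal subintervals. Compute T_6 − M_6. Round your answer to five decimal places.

T_6 ≈ 1552.5596065.
M_6 ≈ 1505.1889468.
T_6 − M_6 ≈ 47.37066.

47.37066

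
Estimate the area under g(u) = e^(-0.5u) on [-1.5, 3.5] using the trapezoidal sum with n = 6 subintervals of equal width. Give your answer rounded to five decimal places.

3.94252

Δu = (3.5 − (-1.5))/6 = 5/6.
g(-1.5) ≈ 2.11700, g(-2/3) ≈ 1.39561, g(1/6) ≈ 0.92004, g(1) ≈ 0.60653, g(11/6) ≈ 0.39985, g(8/3) ≈ 0.26360, g(3.5) ≈ 0.17377.
T_6 = (Δu/2)·[g(u_0) + 2g(u_1) + ... + 2g(u_{5}) + g(u_6)].
Sum ≈ 3.94252.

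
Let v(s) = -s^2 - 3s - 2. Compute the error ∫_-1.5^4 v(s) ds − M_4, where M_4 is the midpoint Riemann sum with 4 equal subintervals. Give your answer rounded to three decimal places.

Exact integral: ∫_-1.5^4 v(s) ds ≈ -54.08333.
M_4 ≈ -53.21680.
Error ≈ -54.08333 − (-53.21680) ≈ -0.867.

-0.867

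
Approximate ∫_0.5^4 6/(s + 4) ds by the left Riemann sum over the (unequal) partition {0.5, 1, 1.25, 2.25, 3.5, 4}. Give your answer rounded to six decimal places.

3.709524

Subinterval widths: 0.5, 0.25, 1, 1.25, 0.5.
Left endpoints: 0.5, 1, 1.25, 2.25, 3.5.
f(0.5) = 4/3, f(1) = 1.2, f(1.25) = 8/7, f(2.25) = 0.96, f(3.5) = 0.8.
Sum = Σ Δs_i · f(s_i).
Sum ≈ 3.709524.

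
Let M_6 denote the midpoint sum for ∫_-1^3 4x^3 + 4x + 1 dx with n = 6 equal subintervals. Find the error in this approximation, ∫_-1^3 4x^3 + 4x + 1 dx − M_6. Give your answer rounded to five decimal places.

Exact integral: ∫_-1^3 f(x) dx = 100.
M_6 ≈ 98.2222222.
Error ≈ 100 − 98.2222222 ≈ 1.77778.

1.77778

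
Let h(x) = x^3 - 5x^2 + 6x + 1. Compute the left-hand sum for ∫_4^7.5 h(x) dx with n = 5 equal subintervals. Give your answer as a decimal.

196.14

Δx = (7.5 − 4)/5 = 0.7.
Left endpoints: 4, 4.7, 5.4, 6.1, 6.8.
h(4) = 9, h(4.7) = 22.573, h(5.4) = 45.064, h(6.1) = 78.531, h(6.8) = 125.032.
Sum = Δx · [h(4) + h(4.7) + h(5.4) + h(6.1) + h(6.8)].
Sum = 196.14.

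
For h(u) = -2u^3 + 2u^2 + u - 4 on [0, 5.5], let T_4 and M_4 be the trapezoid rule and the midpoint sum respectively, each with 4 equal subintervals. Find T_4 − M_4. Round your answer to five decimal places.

T_4 ≈ -378.6191406.
M_4 ≈ -340.9248047.
T_4 − M_4 ≈ -37.69434.

-37.69434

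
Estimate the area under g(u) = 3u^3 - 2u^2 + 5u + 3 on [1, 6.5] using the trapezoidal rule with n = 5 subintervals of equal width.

1310.47125

Δu = (6.5 − 1)/5 = 1.1.
g(1) = 9, g(2.1) = 32.463, g(3.2) = 96.824, g(4.3) = 226.041, g(5.4) = 444.072, g(6.5) = 774.875.
T_5 = (Δu/2)·[g(u_0) + 2g(u_1) + ... + 2g(u_{4}) + g(u_5)].
Sum = 1310.47125.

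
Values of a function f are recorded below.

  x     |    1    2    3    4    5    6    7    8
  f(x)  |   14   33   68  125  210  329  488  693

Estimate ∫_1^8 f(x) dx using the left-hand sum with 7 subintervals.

Δx = 1.
Sum = 1·[14 + 33 + 68 + 125 + 210 + 329 + 488] = 1267.

1267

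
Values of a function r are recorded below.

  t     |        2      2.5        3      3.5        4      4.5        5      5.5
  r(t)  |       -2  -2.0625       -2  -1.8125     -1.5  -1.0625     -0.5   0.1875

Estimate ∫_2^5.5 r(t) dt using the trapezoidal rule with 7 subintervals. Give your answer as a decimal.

-4.921875

Δt = 0.5.
T_7 = (0.5/2)·[(-2) + 2·(-2.0625) + 2·(-2) + 2·(-1.8125) + 2·(-1.5) + 2·(-1.0625) + 2·(-0.5) + 0.1875] = -4.921875.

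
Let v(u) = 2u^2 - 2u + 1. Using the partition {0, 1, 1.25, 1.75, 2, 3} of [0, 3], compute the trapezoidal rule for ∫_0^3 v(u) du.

12.71875

Subinterval widths: 1, 0.25, 0.5, 0.25, 1.
v(0) = 1, v(1) = 1, v(1.25) = 1.625, v(1.75) = 3.625, v(2) = 5, v(3) = 13.
On each subinterval the trapezoid contributes (Δu_i/2)·[v(u_{i-1}) + v(u_i)].
Sum = 12.71875.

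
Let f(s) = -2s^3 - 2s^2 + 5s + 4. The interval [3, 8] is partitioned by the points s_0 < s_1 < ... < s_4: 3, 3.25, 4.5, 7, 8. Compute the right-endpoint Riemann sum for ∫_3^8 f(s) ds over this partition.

Subinterval widths: 0.25, 1.25, 2.5, 1.
Right endpoints: 3.25, 4.5, 7, 8.
f(3.25) = -69.53125, f(4.5) = -196.25, f(7) = -745, f(8) = -1108.
Sum = Σ Δs_i · f(s_i).
Sum = -3233.1953125.

-3233.1953125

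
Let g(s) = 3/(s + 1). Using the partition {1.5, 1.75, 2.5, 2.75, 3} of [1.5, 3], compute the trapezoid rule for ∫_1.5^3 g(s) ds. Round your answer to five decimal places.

Subinterval widths: 0.25, 0.75, 0.25, 0.25.
g(1.5) = 1.2, g(1.75) = 12/11, g(2.5) = 6/7, g(2.75) = 0.8, g(3) = 0.75.
On each subinterval the trapezoid contributes (Δs_i/2)·[g(s_{i-1}) + g(s_i)].
Sum ≈ 1.41778.

1.41778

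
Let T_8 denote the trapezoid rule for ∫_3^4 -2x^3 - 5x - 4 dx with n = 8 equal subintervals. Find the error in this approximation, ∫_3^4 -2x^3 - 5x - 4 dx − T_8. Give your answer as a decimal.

Exact integral: ∫_3^4 f(x) dx = -109.
T_8 = -109.0546875.
Error = -109 − (-109.0546875) = 0.0546875.

0.0546875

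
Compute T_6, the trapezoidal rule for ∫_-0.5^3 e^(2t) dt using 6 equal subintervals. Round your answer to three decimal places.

223.887

Δt = (3 − (-0.5))/6 = 7/12.
f(-0.5) ≈ 0.368, f(1/12) ≈ 1.181, f(2/3) ≈ 3.794, f(1.25) ≈ 12.182, f(11/6) ≈ 39.121, f(29/12) ≈ 125.629, f(3) ≈ 403.429.
T_6 = (Δt/2)·[f(t_0) + 2f(t_1) + ... + 2f(t_{5}) + f(t_6)].
Sum ≈ 223.887.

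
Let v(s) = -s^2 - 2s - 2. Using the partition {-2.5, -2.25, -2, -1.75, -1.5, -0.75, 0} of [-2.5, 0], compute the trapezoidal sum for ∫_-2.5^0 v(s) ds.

-4.109375

Subinterval widths: 0.25, 0.25, 0.25, 0.25, 0.75, 0.75.
v(-2.5) = -3.25, v(-2.25) = -2.5625, v(-2) = -2, v(-1.75) = -1.5625, v(-1.5) = -1.25, v(-0.75) = -1.0625, v(0) = -2.
On each subinterval the trapezoid contributes (Δs_i/2)·[v(s_{i-1}) + v(s_i)].
Sum = -4.109375.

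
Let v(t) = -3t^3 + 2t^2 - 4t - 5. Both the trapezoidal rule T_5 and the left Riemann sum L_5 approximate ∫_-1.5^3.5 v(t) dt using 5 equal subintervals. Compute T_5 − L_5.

T_5 = -128.75.
L_5 = -59.375.
T_5 − L_5 = -69.375.

-69.375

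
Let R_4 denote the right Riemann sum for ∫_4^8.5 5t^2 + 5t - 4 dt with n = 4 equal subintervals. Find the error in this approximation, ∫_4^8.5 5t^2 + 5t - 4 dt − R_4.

Exact integral: ∫_4^8.5 f(t) dt = 1039.5.
R_4 = 1215.10546875.
Error = 1039.5 − 1215.10546875 = -175.60546875.

-175.60546875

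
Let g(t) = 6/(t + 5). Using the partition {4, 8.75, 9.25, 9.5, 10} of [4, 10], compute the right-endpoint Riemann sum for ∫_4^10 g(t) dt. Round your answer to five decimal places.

2.58670

Subinterval widths: 4.75, 0.5, 0.25, 0.5.
Right endpoints: 8.75, 9.25, 9.5, 10.
g(8.75) = 24/55, g(9.25) = 8/19, g(9.5) = 12/29, g(10) = 0.4.
Sum = Σ Δt_i · g(t_i).
Sum ≈ 2.58670.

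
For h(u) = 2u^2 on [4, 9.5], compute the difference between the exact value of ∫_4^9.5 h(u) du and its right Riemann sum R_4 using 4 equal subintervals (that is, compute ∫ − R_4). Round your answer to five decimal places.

-105.55990

Exact integral: ∫_4^9.5 h(u) du ≈ 528.9166667.
R_4 = 634.4765625.
Error ≈ 528.9166667 − 634.4765625 ≈ -105.55990.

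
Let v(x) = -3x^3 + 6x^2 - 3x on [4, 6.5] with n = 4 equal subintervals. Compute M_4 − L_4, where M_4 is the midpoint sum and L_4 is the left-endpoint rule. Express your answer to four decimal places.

-140.5151

M_4 ≈ -761.564941.
L_4 ≈ -621.049805.
M_4 − L_4 ≈ -140.5151.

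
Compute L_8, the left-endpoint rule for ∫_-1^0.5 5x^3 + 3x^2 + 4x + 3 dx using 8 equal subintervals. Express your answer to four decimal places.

2.0676

Δx = (0.5 − (-1))/8 = 0.1875.
Left endpoints: -1, -0.8125, -0.625, -0.4375, -0.25, -0.0625, 0.125, 0.3125.
f(-1) = -3, f(-0.8125) = -3897/4096, f(-0.625) = 231/512, f(-0.4375) = 5757/4096, f(-0.25) = 2.109375, f(-0.0625) = 11307/4096, f(0.125) = 1821/512, f(0.3125) = 19233/4096.
Sum = Δx · [f(-1) + f(-0.8125) + f(-0.625) + ...].
Sum ≈ 2.0676.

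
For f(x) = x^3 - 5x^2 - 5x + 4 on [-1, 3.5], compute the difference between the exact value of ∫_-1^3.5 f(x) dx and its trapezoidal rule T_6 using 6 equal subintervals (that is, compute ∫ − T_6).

0.52734375

Exact integral: ∫_-1^3.5 f(x) dx = -45.984375.
T_6 = -46.51171875.
Error = -45.984375 − (-46.51171875) = 0.52734375.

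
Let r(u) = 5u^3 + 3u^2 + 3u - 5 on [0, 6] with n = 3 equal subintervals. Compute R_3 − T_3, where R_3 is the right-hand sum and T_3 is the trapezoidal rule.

1206

R_3 = 3258.
T_3 = 2052.
R_3 − T_3 = 1206.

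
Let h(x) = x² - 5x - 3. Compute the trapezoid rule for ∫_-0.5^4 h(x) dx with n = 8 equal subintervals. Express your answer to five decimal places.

Δx = (4 − (-0.5))/8 = 0.5625.
h(-0.5) = -0.25, h(0.0625) = -3.30859375, h(0.625) = -5.734375, h(1.1875) = -7.52734375, h(1.75) = -8.6875, h(2.3125) = -9.21484375, h(2.875) = -9.109375, h(3.4375) = -8.37109375, h(4) = -7.
T_8 = (Δx/2)·[h(x_0) + 2h(x_1) + ... + 2h(x_{7}) + h(x_8)].
Sum ≈ -31.26270.

-31.26270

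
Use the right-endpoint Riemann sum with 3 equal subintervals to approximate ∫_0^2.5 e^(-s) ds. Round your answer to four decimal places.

Δs = (2.5 − 0)/3 = 5/6.
Right endpoints: 5/6, 5/3, 2.5.
f(5/6) ≈ 0.4346, f(5/3) ≈ 0.1889, f(2.5) ≈ 0.0821.
Sum = Δs · [f(5/6) + f(5/3) + f(2.5)].
Sum ≈ 0.5880.

0.5880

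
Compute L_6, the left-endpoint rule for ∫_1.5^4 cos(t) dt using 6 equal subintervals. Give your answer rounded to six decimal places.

-1.577931

Δt = (4 − 1.5)/6 = 5/12.
Left endpoints: 1.5, 23/12, 7/3, 2.75, 19/6, 43/12.
f(1.5) ≈ 0.070737, f(23/12) ≈ -0.339016, f(7/3) ≈ -0.690758, f(2.75) ≈ -0.924302, f(19/6) ≈ -0.999686, f(43/12) ≈ -0.904009.
Sum = Δt · [f(1.5) + f(23/12) + f(7/3) + ...].
Sum ≈ -1.577931.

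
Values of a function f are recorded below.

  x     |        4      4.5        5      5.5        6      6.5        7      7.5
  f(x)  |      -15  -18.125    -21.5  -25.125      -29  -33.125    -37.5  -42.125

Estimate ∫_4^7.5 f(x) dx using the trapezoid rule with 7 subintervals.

Δx = 0.5.
T_7 = (0.5/2)·[(-15) + 2·(-18.125) + 2·(-21.5) + 2·(-25.125) + 2·(-29) + 2·(-33.125) + 2·(-37.5) + (-42.125)] = -96.46875.

-96.46875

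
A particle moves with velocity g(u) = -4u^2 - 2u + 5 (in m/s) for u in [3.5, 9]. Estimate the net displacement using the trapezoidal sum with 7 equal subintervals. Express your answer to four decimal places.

-958.3469

Δu = (9 − 3.5)/7 = 11/14.
g(3.5) = -51, g(30/7) = -3775/49, g(71/14) = -5293/49, g(41/7) = -7053/49, g(93/14) = -9055/49, g(52/7) = -11299/49, g(115/14) = -13785/49, g(9) = -337.
T_7 = (Δu/2)·[g(u_0) + 2g(u_1) + ... + 2g(u_{6}) + g(u_7)].
Sum ≈ -958.3469.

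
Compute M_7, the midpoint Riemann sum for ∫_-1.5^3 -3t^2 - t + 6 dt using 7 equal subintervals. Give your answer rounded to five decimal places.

Δt = (3 − (-1.5))/7 = 9/14.
Midpoints: -33/28, -15/28, 3/28, 0.75, 39/28, 57/28, 75/28.
f(-33/28) = 2361/784, f(-15/28) = 4449/784, f(3/28) = 4593/784, f(0.75) = 3.5625, f(39/28) = -951/784, f(57/28) = -6639/784, f(75/28) = -14271/784.
Sum = Δt · [f(-33/28) + f(-15/28) + f(3/28) + ...].
Sum ≈ -6.28508.

-6.28508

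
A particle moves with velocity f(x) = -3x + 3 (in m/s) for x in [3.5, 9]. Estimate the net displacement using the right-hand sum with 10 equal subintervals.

Δx = (9 − 3.5)/10 = 0.55.
Right endpoints: 4.05, 4.6, 5.15, 5.7, 6.25, 6.8, 7.35, 7.9, 8.45, 9.
f(4.05) = -9.15, f(4.6) = -10.8, f(5.15) = -12.45, f(5.7) = -14.1, f(6.25) = -15.75, f(6.8) = -17.4, f(7.35) = -19.05, f(7.9) = -20.7, f(8.45) = -22.35, f(9) = -24.
Sum = Δx · [f(4.05) + f(4.6) + f(5.15) + ...].
Sum = -91.1625.

-91.1625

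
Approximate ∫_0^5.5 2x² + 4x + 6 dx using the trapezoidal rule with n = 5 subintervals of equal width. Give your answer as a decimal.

206.635

Δx = (5.5 − 0)/5 = 1.1.
f(0) = 6, f(1.1) = 12.82, f(2.2) = 24.48, f(3.3) = 40.98, f(4.4) = 62.32, f(5.5) = 88.5.
T_5 = (Δx/2)·[f(x_0) + 2f(x_1) + ... + 2f(x_{4}) + f(x_5)].
Sum = 206.635.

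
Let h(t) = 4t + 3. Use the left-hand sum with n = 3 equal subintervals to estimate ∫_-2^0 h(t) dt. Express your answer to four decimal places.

-4.6667

Δt = (0 − (-2))/3 = 2/3.
Left endpoints: -2, -4/3, -2/3.
h(-2) = -5, h(-4/3) = -7/3, h(-2/3) = 1/3.
Sum = Δt · [h(-2) + h(-4/3) + h(-2/3)].
Sum ≈ -4.6667.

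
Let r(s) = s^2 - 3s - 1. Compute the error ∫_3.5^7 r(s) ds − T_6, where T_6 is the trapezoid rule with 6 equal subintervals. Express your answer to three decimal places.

-0.198

Exact integral: ∫_3.5^7 r(s) ds ≈ 41.41667.
T_6 ≈ 41.61516.
Error ≈ 41.41667 − 41.61516 ≈ -0.198.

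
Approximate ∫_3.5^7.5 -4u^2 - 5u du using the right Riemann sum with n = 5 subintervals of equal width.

-695.44

Δu = (7.5 − 3.5)/5 = 0.8.
Right endpoints: 4.3, 5.1, 5.9, 6.7, 7.5.
f(4.3) = -95.46, f(5.1) = -129.54, f(5.9) = -168.74, f(6.7) = -213.06, f(7.5) = -262.5.
Sum = Δu · [f(4.3) + f(5.1) + f(5.9) + f(6.7) + f(7.5)].
Sum = -695.44.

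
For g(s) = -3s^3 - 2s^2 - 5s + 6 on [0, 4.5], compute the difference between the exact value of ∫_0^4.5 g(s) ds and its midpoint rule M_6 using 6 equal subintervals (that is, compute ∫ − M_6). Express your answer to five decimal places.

-4.69336

Exact integral: ∫_0^4.5 g(s) ds = -391.921875.
M_6 ≈ -387.2285156.
Error ≈ -391.921875 − (-387.2285156) ≈ -4.69336.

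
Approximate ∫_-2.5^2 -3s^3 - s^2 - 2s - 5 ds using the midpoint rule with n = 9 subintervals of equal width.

-10.9453125

Δs = (2 − (-2.5))/9 = 0.5.
Midpoints: -2.25, -1.75, -1.25, -0.75, -0.25, 0.25, 0.75, 1.25, 1.75.
f(-2.25) = 28.609375, f(-1.75) = 11.515625, f(-1.25) = 1.796875, f(-0.75) = -2.796875, f(-0.25) = -4.515625, f(0.25) = -5.609375, f(0.75) = -8.328125, f(1.25) = -14.921875, f(1.75) = -27.640625.
Sum = Δs · [f(-2.25) + f(-1.75) + f(-1.25) + ...].
Sum = -10.9453125.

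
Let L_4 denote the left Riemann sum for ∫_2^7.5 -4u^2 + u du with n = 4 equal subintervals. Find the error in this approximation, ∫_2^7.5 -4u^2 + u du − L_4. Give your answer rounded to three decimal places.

-132.974

Exact integral: ∫_2^7.5 f(u) du ≈ -525.70833.
L_4 = -392.734375.
Error ≈ -525.70833 − (-392.734375) ≈ -132.974.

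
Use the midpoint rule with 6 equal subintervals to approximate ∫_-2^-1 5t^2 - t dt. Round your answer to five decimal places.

13.15509

Δt = (-1 − (-2))/6 = 1/6.
Midpoints: -23/12, -1.75, -19/12, -17/12, -1.25, -13/12.
f(-23/12) = 2921/144, f(-1.75) = 17.0625, f(-19/12) = 2033/144, f(-17/12) = 1649/144, f(-1.25) = 9.0625, f(-13/12) = 1001/144.
Sum = Δt · [f(-23/12) + f(-1.75) + f(-19/12) + ...].
Sum ≈ 13.15509.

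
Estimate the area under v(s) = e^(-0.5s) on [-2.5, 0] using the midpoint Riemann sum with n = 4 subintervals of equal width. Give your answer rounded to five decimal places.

4.96048

Δs = (0 − (-2.5))/4 = 0.625.
Midpoints: -2.1875, -1.5625, -0.9375, -0.3125.
v(-2.1875) ≈ 2.98545, v(-1.5625) ≈ 2.18420, v(-0.9375) ≈ 1.59800, v(-0.3125) ≈ 1.16912.
Sum = Δs · [v(-2.1875) + v(-1.5625) + v(-0.9375) + v(-0.3125)].
Sum ≈ 4.96048.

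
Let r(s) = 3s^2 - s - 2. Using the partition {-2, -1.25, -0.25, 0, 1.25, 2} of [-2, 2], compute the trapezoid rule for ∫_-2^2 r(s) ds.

9.90625

Subinterval widths: 0.75, 1, 0.25, 1.25, 0.75.
r(-2) = 12, r(-1.25) = 3.9375, r(-0.25) = -1.5625, r(0) = -2, r(1.25) = 1.4375, r(2) = 8.
On each subinterval the trapezoid contributes (Δs_i/2)·[r(s_{i-1}) + r(s_i)].
Sum = 9.90625.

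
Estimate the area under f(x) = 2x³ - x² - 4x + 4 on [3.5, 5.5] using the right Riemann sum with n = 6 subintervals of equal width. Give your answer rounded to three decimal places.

351.130

Δx = (5.5 − 3.5)/6 = 1/3.
Right endpoints: 23/6, 25/6, 4.5, 29/6, 31/6, 5.5.
f(23/6) = 2339/27, f(25/6) = 6191/54, f(4.5) = 148, f(29/6) = 10105/54, f(31/6) = 6277/27, f(5.5) = 284.5.
Sum = Δx · [f(23/6) + f(25/6) + f(4.5) + ...].
Sum ≈ 351.130.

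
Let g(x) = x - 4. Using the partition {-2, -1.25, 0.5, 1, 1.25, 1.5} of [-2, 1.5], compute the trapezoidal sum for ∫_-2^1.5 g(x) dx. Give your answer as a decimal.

-14.875

Subinterval widths: 0.75, 1.75, 0.5, 0.25, 0.25.
g(-2) = -6, g(-1.25) = -5.25, g(0.5) = -3.5, g(1) = -3, g(1.25) = -2.75, g(1.5) = -2.5.
On each subinterval the trapezoid contributes (Δx_i/2)·[g(x_{i-1}) + g(x_i)].
Sum = -14.875.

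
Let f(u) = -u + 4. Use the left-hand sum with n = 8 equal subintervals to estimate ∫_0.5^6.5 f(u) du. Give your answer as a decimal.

Δu = (6.5 − 0.5)/8 = 0.75.
Left endpoints: 0.5, 1.25, 2, 2.75, 3.5, 4.25, 5, 5.75.
f(0.5) = 3.5, f(1.25) = 2.75, f(2) = 2, f(2.75) = 1.25, f(3.5) = 0.5, f(4.25) = -0.25, f(5) = -1, f(5.75) = -1.75.
Sum = Δu · [f(0.5) + f(1.25) + f(2) + ...].
Sum = 5.25.

5.25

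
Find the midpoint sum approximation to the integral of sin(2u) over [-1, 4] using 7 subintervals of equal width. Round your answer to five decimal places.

Δu = (4 − (-1))/7 = 5/7.
Midpoints: -9/14, 1/14, 11/14, 1.5, 31/14, 41/14, 51/14.
f(-9/14) ≈ -0.95964, f(1/14) ≈ 0.14237, f(11/14) ≈ 1.00000, f(1.5) ≈ 0.14112, f(31/14) ≈ -0.95999, f(41/14) ≈ -0.41327, f(51/14) ≈ 0.84283.
Sum = Δu · [f(-9/14) + f(1/14) + f(11/14) + ...].
Sum ≈ -0.14755.

-0.14755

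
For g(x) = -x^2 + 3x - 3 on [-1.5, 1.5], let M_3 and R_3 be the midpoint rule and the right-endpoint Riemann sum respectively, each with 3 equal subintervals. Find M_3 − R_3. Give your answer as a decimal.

M_3 = -11.
R_3 = -7.25.
M_3 − R_3 = -3.75.

-3.75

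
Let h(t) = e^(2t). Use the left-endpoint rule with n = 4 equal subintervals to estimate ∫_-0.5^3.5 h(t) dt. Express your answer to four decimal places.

171.5849

Δt = (3.5 − (-0.5))/4 = 1.
Left endpoints: -0.5, 0.5, 1.5, 2.5.
h(-0.5) ≈ 0.3679, h(0.5) ≈ 2.7183, h(1.5) ≈ 20.0855, h(2.5) ≈ 148.4132.
Sum = Δt · [h(-0.5) + h(0.5) + h(1.5) + h(2.5)].
Sum ≈ 171.5849.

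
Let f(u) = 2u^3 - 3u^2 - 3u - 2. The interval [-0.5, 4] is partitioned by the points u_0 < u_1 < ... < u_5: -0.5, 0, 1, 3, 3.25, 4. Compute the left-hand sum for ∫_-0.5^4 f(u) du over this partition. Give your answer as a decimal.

8.1640625

Subinterval widths: 0.5, 1, 2, 0.25, 0.75.
Left endpoints: -0.5, 0, 1, 3, 3.25.
f(-0.5) = -1.5, f(0) = -2, f(1) = -6, f(3) = 16, f(3.25) = 25.21875.
Sum = Σ Δu_i · f(u_i).
Sum = 8.1640625.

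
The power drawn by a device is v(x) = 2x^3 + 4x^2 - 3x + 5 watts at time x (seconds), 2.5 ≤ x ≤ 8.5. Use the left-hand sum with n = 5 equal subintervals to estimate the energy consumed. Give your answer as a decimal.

2506.98

Δx = (8.5 − 2.5)/5 = 1.2.
Left endpoints: 2.5, 3.7, 4.9, 6.1, 7.3.
v(2.5) = 53.75, v(3.7) = 149.966, v(4.9) = 321.638, v(6.1) = 589.502, v(7.3) = 974.294.
Sum = Δx · [v(2.5) + v(3.7) + v(4.9) + v(6.1) + v(7.3)].
Sum = 2506.98.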